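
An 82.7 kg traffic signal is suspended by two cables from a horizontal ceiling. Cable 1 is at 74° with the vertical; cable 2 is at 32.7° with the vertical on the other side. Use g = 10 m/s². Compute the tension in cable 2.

T_2 ≈ 830 N

Angles from the horizontal: cable 1 is 90° − 74° = 16°, cable 2 is 90° − 32.7° = 57.3°.
Weight W = 82.7 × 10 = 827 N acts straight down.
Horizontal: T_1 cos 16° = T_2 cos 57.3°  →  T_1 = 0.562 T_2.
Vertical: T_1 sin 16° + T_2 sin 57.3° = 827.
Substituting the horizontal relation into the vertical equation gives 0.9964 T_2 = 827, so T_2 = 830 N.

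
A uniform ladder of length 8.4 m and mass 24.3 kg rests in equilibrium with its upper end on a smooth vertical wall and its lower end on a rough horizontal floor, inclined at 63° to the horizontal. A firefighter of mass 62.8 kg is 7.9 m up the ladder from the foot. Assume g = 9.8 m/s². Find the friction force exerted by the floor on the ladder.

f ≈ 356 N

Torques about the foot: N_wall · 8.4 sin 63° = 24.3×9.8×4.2 cos 63° + 62.8×9.8×7.9 cos 63° → N_wall = 355.59 N.
ΣF_x = 0: f_floor = N_wall = 355.59 N.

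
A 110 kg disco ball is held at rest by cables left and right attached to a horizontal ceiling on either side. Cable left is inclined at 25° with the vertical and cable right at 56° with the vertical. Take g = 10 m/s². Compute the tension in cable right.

T_right ≈ 471 N

Angles from the horizontal: cable left is 90° − 25° = 65°, cable right is 90° − 56° = 34°.
Weight W = 110 × 10 = 1100 N acts straight down.
Horizontal: T_left cos 65° = T_right cos 34°  →  T_left = 1.962 T_right.
Vertical: T_left sin 65° + T_right sin 34° = 1100.
Substituting the horizontal relation into the vertical equation gives 2.337 T_right = 1100, so T_right = 470.7 N.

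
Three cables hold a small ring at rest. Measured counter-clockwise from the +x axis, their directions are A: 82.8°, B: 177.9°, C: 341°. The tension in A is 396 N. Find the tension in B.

T_B ≈ 1330 N

Resolve: ΣF_x = 396 cos 82.8° + T_B cos 177.9° + T_C cos 341° = 0.
        ΣF_y = 396 sin 82.8° + T_B sin 177.9° + T_C sin 341° = 0.
The known terms sum to (49.63, 392.9) N, so -0.9993 T_B + 0.9455 T_C = -49.63 and 0.0366 T_B − 0.3256 T_C = -392.9.
Solving simultaneously: T_B = 1333 N, T_C = 1357 N.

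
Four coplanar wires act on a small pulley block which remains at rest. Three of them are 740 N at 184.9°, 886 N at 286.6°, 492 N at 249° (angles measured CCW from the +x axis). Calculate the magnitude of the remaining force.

Sum the known components: ΣF_x = -660.5 N, ΣF_y = -1372 N.
For equilibrium the remaining force must supply (−ΣF_x, −ΣF_y) = (660.5, 1372) N.
Magnitude = √((660.5)² + (1372)²) = 1522 N; direction = atan2(1372, 660.5) = 64.3°.

F ≈ 1520 N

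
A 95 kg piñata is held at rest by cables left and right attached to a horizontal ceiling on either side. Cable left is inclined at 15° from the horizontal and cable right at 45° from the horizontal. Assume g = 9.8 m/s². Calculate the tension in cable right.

Weight W = 95 × 9.8 = 931 N acts straight down.
Horizontal: T_left cos 15° = T_right cos 45°  →  T_left = 0.7321 T_right.
Vertical: T_left sin 15° + T_right sin 45° = 931.
Substituting the horizontal relation into the vertical equation gives 0.8966 T_right = 931, so T_right = 1038 N.

T_right ≈ 1040 N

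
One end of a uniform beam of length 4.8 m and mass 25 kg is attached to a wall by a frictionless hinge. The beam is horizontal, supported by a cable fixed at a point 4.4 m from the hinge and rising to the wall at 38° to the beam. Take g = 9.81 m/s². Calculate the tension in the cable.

T ≈ 217 N

Take torques about the hinge: T sin 38° · 4.4 = 25×9.81×2.4 = 588.6 N·m.
So T = 588.6 / (0.6157 × 4.4) = 217.28 N.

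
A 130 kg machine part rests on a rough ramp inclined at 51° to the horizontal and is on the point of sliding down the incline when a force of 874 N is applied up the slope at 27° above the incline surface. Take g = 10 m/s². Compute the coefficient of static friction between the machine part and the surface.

On the verge of sliding down the incline, friction is at its maximum μN and acts up the slope.
Perpendicular to incline: N = W cos 51° − P sin 27° = 818.1 − 396.8 = 421.3 N.
Along incline: P cos 27° + μN = W sin 51° → μ = (W sin 51° − P cos 27°) / N = 0.5496.

μ ≈ 0.550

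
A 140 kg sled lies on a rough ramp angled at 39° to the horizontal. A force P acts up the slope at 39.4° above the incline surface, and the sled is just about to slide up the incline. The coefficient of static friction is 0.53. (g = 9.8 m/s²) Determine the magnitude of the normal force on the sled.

N ≈ 249 N

On the verge of sliding up the incline, friction equals μN and acts down the slope.
Perpendicular: N + P sin 39.4° = W cos 39° = 1066 N.
Along incline: P cos 39.4° = W sin 39° + μN  with W sin 39° = 863.4 N.
Solving the pair for P and N: P = 1288 N, N = 248.7 N (and f = μN = 131.8 N).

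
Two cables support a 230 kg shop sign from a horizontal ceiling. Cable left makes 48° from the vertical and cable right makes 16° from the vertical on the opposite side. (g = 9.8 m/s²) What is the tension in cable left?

Angles from the horizontal: cable left is 90° − 48° = 42°, cable right is 90° − 16° = 74°.
Weight W = 230 × 9.8 = 2254 N acts straight down.
Horizontal: T_left cos 42° = T_right cos 74°  →  T_right = 2.696 T_left.
Vertical: T_left sin 42° + T_right sin 74° = 2254.
Substituting the horizontal relation into the vertical equation gives 3.261 T_left = 2254, so T_left = 691.2 N.

T_left ≈ 691 N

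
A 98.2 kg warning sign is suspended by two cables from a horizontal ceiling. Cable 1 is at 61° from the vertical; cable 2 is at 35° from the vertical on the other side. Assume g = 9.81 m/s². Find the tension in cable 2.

Angles from the horizontal: cable 1 is 90° − 61° = 29°, cable 2 is 90° − 35° = 55°.
Weight W = 98.2 × 9.81 = 963.3 N acts straight down.
Horizontal: T_1 cos 29° = T_2 cos 55°  →  T_1 = 0.6558 T_2.
Vertical: T_1 sin 29° + T_2 sin 55° = 963.3.
Substituting the horizontal relation into the vertical equation gives 1.137 T_2 = 963.3, so T_2 = 847.2 N.

T_2 ≈ 847 N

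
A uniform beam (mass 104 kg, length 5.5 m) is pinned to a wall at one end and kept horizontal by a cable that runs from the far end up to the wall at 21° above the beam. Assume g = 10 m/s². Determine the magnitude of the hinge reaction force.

|H| ≈ 1450 N

Take torques about the hinge: T sin 21° · 5.5 = 104×10×2.75 = 2860 N·m.
So T = 2860 / (0.3584 × 5.5) = 1451 N.
ΣF_x = 0: H_x = T cos 21° = 1354.6 N.
ΣF_y = 0: H_y = (104×10) − T sin 21° = 1040 − 520 = 520 N.
|H| = √(H_x² + H_y²) = √((1354.6)² + (520)²) = 1451 N.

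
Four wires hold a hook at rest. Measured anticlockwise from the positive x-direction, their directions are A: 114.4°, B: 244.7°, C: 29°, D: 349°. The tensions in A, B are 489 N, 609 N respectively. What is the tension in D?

T_D ≈ 205 N

Resolve: ΣF_x = 489 cos 114.4° + 609 cos 244.7° + T_C cos 29° + T_D cos 349° = 0.
        ΣF_y = 489 sin 114.4° + 609 sin 244.7° + T_C sin 29° + T_D sin 349° = 0.
The known terms sum to (-462.3, -105.3) N, so 0.8746 T_C + 0.9816 T_D = 462.3 and 0.4848 T_C − 0.1908 T_D = 105.3.
Solving simultaneously: T_C = 298 N, T_D = 205.4 N.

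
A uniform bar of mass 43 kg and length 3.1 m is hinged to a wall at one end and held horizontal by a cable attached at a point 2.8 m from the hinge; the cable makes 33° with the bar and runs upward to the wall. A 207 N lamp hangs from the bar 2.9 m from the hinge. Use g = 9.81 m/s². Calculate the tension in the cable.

Take torques about the hinge: T sin 33° · 2.8 = 43×9.81×1.55 + 207×2.9 = 1254.1 N·m.
So T = 1254.1 / (0.5446 × 2.8) = 822.39 N.

T ≈ 822 N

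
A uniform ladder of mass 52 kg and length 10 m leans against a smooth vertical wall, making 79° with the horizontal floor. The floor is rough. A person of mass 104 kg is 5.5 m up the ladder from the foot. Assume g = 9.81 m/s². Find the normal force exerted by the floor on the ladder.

ΣF_y = 0: N_floor = 52×9.81 + 104×9.81 = 1530.4 N.

N_floor ≈ 1530 N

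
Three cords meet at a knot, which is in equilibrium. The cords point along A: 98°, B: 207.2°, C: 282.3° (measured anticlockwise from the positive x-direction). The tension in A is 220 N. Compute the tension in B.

T_B ≈ 17.1 N

Resolve: ΣF_x = 220 cos 98° + T_B cos 207.2° + T_C cos 282.3° = 0.
        ΣF_y = 220 sin 98° + T_B sin 207.2° + T_C sin 282.3° = 0.
The known terms sum to (-30.62, 217.9) N, so -0.8894 T_B + 0.2130 T_C = 30.62 and -0.4571 T_B − 0.9770 T_C = -217.9.
Solving simultaneously: T_B = 17.07 N, T_C = 215 N.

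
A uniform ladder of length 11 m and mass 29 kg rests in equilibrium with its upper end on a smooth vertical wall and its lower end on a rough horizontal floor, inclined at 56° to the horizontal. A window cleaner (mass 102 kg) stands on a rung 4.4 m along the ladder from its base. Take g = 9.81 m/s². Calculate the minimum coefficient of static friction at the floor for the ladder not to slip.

μ_min ≈ 0.285

ΣF_y = 0: N_floor = 29×9.81 + 102×9.81 = 1285.1 N.
Torques about the foot: N_wall · 11 sin 56° = 29×9.81×5.5 cos 56° + 102×9.81×4.4 cos 56° → N_wall = 365.92 N.
ΣF_x = 0: f_floor = N_wall = 365.92 N.
μ_min = f_floor / N_floor = 365.92 / 1285.1 = 0.2847.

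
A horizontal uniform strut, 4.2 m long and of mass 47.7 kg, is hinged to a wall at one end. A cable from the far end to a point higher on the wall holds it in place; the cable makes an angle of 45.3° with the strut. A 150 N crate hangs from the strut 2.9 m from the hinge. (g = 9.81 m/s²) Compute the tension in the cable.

T ≈ 475 N

Take torques about the hinge: T sin 45.3° · 4.2 = 47.7×9.81×2.1 + 150×2.9 = 1417.7 N·m.
So T = 1417.7 / (0.7108 × 4.2) = 474.87 N.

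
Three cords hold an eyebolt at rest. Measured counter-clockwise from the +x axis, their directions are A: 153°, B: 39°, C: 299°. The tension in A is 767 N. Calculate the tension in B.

T_B ≈ 436 N

Resolve: ΣF_x = 767 cos 153° + T_B cos 39° + T_C cos 299° = 0.
        ΣF_y = 767 sin 153° + T_B sin 39° + T_C sin 299° = 0.
The known terms sum to (-683.4, 348.2) N, so 0.7771 T_B + 0.4848 T_C = 683.4 and 0.6293 T_B − 0.8746 T_C = -348.2.
Solving simultaneously: T_B = 435.5 N, T_C = 711.5 N.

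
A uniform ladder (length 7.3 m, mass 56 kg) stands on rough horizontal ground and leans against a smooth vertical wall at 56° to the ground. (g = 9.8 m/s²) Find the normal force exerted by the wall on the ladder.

Torques about the foot: N_wall · 7.3 sin 56° = 56×9.8×3.65 cos 56° → N_wall = 185.09 N.

N_wall ≈ 185 N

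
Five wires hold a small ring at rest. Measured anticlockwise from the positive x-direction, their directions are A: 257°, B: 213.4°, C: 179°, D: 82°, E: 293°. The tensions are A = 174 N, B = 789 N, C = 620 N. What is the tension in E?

Resolve: ΣF_x = 174 cos 257° + 789 cos 213.4° + 620 cos 179° + T_D cos 82° + T_E cos 293° = 0.
        ΣF_y = 174 sin 257° + 789 sin 213.4° + 620 sin 179° + T_D sin 82° + T_E sin 293° = 0.
The known terms sum to (-1318, -593) N, so 0.1392 T_D + 0.3907 T_E = 1318 and 0.9903 T_D − 0.9205 T_E = 593.
Solving simultaneously: T_D = 2805 N, T_E = 2373 N.

T_E ≈ 2370 N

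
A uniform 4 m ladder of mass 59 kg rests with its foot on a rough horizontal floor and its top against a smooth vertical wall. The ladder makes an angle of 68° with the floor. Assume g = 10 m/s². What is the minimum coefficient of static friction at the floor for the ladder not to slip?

ΣF_y = 0: N_floor = 59×10 = 590 N.
Torques about the foot: N_wall · 4 sin 68° = 59×10×2 cos 68° → N_wall = 119.19 N.
ΣF_x = 0: f_floor = N_wall = 119.19 N.
μ_min = f_floor / N_floor = 119.19 / 590 = 0.202.

μ_min ≈ 0.202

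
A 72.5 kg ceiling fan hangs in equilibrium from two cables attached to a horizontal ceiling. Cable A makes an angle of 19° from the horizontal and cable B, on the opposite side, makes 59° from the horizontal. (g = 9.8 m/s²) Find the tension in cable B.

T_B ≈ 687 N

Weight W = 72.5 × 9.8 = 710.5 N acts straight down.
Horizontal: T_A cos 19° = T_B cos 59°  →  T_A = 0.5447 T_B.
Vertical: T_A sin 19° + T_B sin 59° = 710.5.
Substituting the horizontal relation into the vertical equation gives 1.035 T_B = 710.5, so T_B = 686.8 N.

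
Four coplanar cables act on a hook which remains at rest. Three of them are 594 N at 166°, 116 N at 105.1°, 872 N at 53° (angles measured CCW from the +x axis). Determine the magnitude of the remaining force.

F ≈ 956 N

Sum the known components: ΣF_x = -81.79 N, ΣF_y = 952.1 N.
For equilibrium the remaining force must supply (−ΣF_x, −ΣF_y) = (81.79, -952.1) N.
Magnitude = √((81.79)² + (-952.1)²) = 955.6 N; direction = atan2(-952.1, 81.79) = 274.9°.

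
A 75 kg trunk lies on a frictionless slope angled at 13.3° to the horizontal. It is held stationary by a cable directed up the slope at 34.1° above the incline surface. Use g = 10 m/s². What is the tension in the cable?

T ≈ 208 N

Take axes along and perpendicular to the incline. Weight components: W sin 13.3° = 172.5 N down-slope, W cos 13.3° = 729.9 N into the surface.
Along incline: T cos 34.1° = W sin 13.3° → T = 208.4 N.
Perpendicular: N = W cos 13.3° − T sin 34.1° = 613.1 N.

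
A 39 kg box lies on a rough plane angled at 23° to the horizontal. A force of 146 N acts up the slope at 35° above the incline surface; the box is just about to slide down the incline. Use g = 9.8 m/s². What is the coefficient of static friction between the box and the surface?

μ ≈ 0.111

On the verge of sliding down the incline, friction is at its maximum μN and acts up the slope.
Perpendicular to incline: N = W cos 23° − P sin 35° = 351.8 − 83.74 = 268.1 N.
Along incline: P cos 35° + μN = W sin 23° → μ = (W sin 23° − P cos 35°) / N = 0.1109.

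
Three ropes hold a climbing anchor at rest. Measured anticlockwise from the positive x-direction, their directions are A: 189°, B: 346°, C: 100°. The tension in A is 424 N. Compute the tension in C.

T_C ≈ 181 N

Resolve: ΣF_x = 424 cos 189° + T_B cos 346° + T_C cos 100° = 0.
        ΣF_y = 424 sin 189° + T_B sin 346° + T_C sin 100° = 0.
The known terms sum to (-418.8, -66.33) N, so 0.9703 T_B − 0.1736 T_C = 418.8 and -0.2419 T_B + 0.9848 T_C = 66.33.
Solving simultaneously: T_B = 464.1 N, T_C = 181.3 N.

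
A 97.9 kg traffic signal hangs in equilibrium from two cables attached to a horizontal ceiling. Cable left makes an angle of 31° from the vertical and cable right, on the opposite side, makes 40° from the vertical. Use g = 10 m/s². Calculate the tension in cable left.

T_left ≈ 666 N

Angles from the horizontal: cable left is 90° − 31° = 59°, cable right is 90° − 40° = 50°.
Weight W = 97.9 × 10 = 979 N acts straight down.
Horizontal: T_left cos 59° = T_right cos 50°  →  T_right = 0.8013 T_left.
Vertical: T_left sin 59° + T_right sin 50° = 979.
Substituting the horizontal relation into the vertical equation gives 1.471 T_left = 979, so T_left = 665.5 N.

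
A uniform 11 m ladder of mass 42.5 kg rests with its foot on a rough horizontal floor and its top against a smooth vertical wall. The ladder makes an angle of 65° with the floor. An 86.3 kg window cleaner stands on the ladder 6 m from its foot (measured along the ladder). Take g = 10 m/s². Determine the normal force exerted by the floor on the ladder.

N_floor ≈ 1290 N

ΣF_y = 0: N_floor = 42.5×10 + 86.3×10 = 1288 N.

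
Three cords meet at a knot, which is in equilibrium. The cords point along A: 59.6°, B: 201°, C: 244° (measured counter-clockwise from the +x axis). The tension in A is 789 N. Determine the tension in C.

Resolve: ΣF_x = 789 cos 59.6° + T_B cos 201° + T_C cos 244° = 0.
        ΣF_y = 789 sin 59.6° + T_B sin 201° + T_C sin 244° = 0.
The known terms sum to (399.3, 680.5) N, so -0.9336 T_B − 0.4384 T_C = -399.3 and -0.3584 T_B − 0.8988 T_C = -680.5.
Solving simultaneously: T_B = 88.76 N, T_C = 721.8 N.

T_C ≈ 722 N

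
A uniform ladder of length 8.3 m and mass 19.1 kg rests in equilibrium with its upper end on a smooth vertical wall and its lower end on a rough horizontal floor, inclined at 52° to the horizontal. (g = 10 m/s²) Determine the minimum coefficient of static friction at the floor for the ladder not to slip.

ΣF_y = 0: N_floor = 19.1×10 = 191 N.
Torques about the foot: N_wall · 8.3 sin 52° = 19.1×10×4.15 cos 52° → N_wall = 74.613 N.
ΣF_x = 0: f_floor = N_wall = 74.613 N.
μ_min = f_floor / N_floor = 74.613 / 191 = 0.3906.

μ_min ≈ 0.391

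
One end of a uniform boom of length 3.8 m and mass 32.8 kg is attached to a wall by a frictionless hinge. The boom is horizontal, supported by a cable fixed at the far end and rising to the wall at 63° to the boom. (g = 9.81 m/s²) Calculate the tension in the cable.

Take torques about the hinge: T sin 63° · 3.8 = 32.8×9.81×1.9 = 611.36 N·m.
So T = 611.36 / (0.8910 × 3.8) = 180.56 N.

T ≈ 181 N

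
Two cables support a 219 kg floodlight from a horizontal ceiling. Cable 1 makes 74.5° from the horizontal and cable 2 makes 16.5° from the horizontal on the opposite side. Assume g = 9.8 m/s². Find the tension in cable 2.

T_2 ≈ 574 N

Weight W = 219 × 9.8 = 2146 N acts straight down.
Horizontal: T_1 cos 74.5° = T_2 cos 16.5°  →  T_1 = 3.588 T_2.
Vertical: T_1 sin 74.5° + T_2 sin 16.5° = 2146.
Substituting the horizontal relation into the vertical equation gives 3.741 T_2 = 2146, so T_2 = 573.6 N.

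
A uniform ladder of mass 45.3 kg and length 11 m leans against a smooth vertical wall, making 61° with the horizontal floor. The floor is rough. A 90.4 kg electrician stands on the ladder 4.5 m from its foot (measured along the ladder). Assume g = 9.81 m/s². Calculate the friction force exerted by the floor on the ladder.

Torques about the foot: N_wall · 11 sin 61° = 45.3×9.81×5.5 cos 61° + 90.4×9.81×4.5 cos 61° → N_wall = 324.26 N.
ΣF_x = 0: f_floor = N_wall = 324.26 N.

f ≈ 324 N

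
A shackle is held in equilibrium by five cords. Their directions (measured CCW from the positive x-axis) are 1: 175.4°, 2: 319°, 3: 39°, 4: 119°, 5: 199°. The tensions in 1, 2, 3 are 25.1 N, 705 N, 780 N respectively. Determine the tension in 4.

Resolve: ΣF_x = 25.1 cos 175.4° + 705 cos 319° + 780 cos 39° + T_4 cos 119° + T_5 cos 199° = 0.
        ΣF_y = 25.1 sin 175.4° + 705 sin 319° + 780 sin 39° + T_4 sin 119° + T_5 sin 199° = 0.
The known terms sum to (1113, 30.36) N, so -0.4848 T_4 − 0.9455 T_5 = -1113 and 0.8746 T_4 − 0.3256 T_5 = -30.36.
Solving simultaneously: T_4 = 338.9 N, T_5 = 1004 N.

T_4 ≈ 339 N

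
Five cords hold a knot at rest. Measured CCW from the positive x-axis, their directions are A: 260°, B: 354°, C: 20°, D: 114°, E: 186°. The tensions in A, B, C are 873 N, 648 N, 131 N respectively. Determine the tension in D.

Resolve: ΣF_x = 873 cos 260° + 648 cos 354° + 131 cos 20° + T_D cos 114° + T_E cos 186° = 0.
        ΣF_y = 873 sin 260° + 648 sin 354° + 131 sin 20° + T_D sin 114° + T_E sin 186° = 0.
The known terms sum to (616, -882.7) N, so -0.4067 T_D − 0.9945 T_E = -616 and 0.9135 T_D − 0.1045 T_E = 882.7.
Solving simultaneously: T_D = 990.7 N, T_E = 214.2 N.

T_D ≈ 991 N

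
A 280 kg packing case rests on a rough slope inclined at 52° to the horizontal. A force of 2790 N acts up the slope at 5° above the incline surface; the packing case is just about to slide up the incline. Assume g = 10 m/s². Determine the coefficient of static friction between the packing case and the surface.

On the verge of sliding up the incline, friction is at its maximum μN and acts down the slope.
Perpendicular to incline: N = W cos 52° − P sin 5° = 1724 − 243.2 = 1481 N.
Along incline: P cos 5° − μN = W sin 52° → μ = −(W sin 52° − P cos 5°) / N = 0.387.

μ ≈ 0.387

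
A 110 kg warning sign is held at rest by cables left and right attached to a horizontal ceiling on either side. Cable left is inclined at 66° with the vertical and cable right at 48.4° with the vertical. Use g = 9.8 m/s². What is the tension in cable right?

T_right ≈ 1080 N

Angles from the horizontal: cable left is 90° − 66° = 24°, cable right is 90° − 48.4° = 41.6°.
Weight W = 110 × 9.8 = 1078 N acts straight down.
Horizontal: T_left cos 24° = T_right cos 41.6°  →  T_left = 0.8186 T_right.
Vertical: T_left sin 24° + T_right sin 41.6° = 1078.
Substituting the horizontal relation into the vertical equation gives 0.9969 T_right = 1078, so T_right = 1081 N.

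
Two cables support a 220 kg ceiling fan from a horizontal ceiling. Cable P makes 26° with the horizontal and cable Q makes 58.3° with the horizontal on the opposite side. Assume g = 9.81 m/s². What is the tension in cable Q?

Weight W = 220 × 9.81 = 2158 N acts straight down.
Horizontal: T_P cos 26° = T_Q cos 58.3°  →  T_P = 0.5846 T_Q.
Vertical: T_P sin 26° + T_Q sin 58.3° = 2158.
Substituting the horizontal relation into the vertical equation gives 1.107 T_Q = 2158, so T_Q = 1949 N.

T_Q ≈ 1950 N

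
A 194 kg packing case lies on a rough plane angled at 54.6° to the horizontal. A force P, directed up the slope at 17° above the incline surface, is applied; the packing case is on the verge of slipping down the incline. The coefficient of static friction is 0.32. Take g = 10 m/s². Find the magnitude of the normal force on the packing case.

N ≈ 710 N

On the verge of sliding down the incline, friction equals μN and acts up the slope.
Perpendicular: N + P sin 17° = W cos 54.6° = 1124 N.
Along incline: P cos 17° + μN = W sin 54.6° with W sin 54.6° = 1581 N.
Solving the pair for P and N: P = 1416 N, N = 709.8 N (and f = μN = 227.1 N).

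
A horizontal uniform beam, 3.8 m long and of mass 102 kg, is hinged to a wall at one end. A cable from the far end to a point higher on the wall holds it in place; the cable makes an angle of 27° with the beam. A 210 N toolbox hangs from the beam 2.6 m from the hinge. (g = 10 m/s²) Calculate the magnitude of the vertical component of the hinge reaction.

|H_y| ≈ 576 N

Take torques about the hinge: T sin 27° · 3.8 = 102×10×1.9 + 210×2.6 = 2484 N·m.
So T = 2484 / (0.4540 × 3.8) = 1439.9 N.
ΣF_y = 0: H_y = (102×10 + 210) − T sin 27° = 1230 − 653.68 = 576.32 N.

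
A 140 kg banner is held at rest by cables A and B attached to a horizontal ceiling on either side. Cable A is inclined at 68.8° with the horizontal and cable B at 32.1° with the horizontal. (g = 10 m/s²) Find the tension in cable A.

T_A ≈ 1210 N

Weight W = 140 × 10 = 1400 N acts straight down.
Horizontal: T_A cos 68.8° = T_B cos 32.1°  →  T_B = 0.4269 T_A.
Vertical: T_A sin 68.8° + T_B sin 32.1° = 1400.
Substituting the horizontal relation into the vertical equation gives 1.159 T_A = 1400, so T_A = 1208 N.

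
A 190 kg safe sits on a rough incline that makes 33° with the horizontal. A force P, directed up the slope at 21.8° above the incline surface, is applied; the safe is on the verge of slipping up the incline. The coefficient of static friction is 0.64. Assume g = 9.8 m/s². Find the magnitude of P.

On the verge of sliding up the incline, friction equals μN and acts down the slope.
Perpendicular: N + P sin 21.8° = W cos 33° = 1562 N.
Along incline: P cos 21.8° = W sin 33° + μN  with W sin 33° = 1014 N.
Solving the pair for P and N: P = 1727 N, N = 920.4 N (and f = μN = 589 N).

P ≈ 1730 N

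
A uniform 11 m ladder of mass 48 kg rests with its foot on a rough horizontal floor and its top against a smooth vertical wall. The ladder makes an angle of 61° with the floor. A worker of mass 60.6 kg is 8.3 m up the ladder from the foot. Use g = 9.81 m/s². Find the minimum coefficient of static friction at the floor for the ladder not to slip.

ΣF_y = 0: N_floor = 48×9.81 + 60.6×9.81 = 1065.4 N.
Torques about the foot: N_wall · 11 sin 61° = 48×9.81×5.5 cos 61° + 60.6×9.81×8.3 cos 61° → N_wall = 379.15 N.
ΣF_x = 0: f_floor = N_wall = 379.15 N.
μ_min = f_floor / N_floor = 379.15 / 1065.4 = 0.3559.

μ_min ≈ 0.356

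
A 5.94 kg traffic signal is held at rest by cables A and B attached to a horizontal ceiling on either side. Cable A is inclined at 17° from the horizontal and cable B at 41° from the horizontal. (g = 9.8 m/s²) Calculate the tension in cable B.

Weight W = 5.94 × 9.8 = 58.21 N acts straight down.
Horizontal: T_A cos 17° = T_B cos 41°  →  T_A = 0.7892 T_B.
Vertical: T_A sin 17° + T_B sin 41° = 58.21.
Substituting the horizontal relation into the vertical equation gives 0.8868 T_B = 58.21, so T_B = 65.64 N.

T_B ≈ 65.6 N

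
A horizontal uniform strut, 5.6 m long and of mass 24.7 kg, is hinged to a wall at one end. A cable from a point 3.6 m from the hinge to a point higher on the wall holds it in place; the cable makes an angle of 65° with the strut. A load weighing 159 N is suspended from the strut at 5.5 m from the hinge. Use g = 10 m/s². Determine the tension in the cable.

T ≈ 480 N

Take torques about the hinge: T sin 65° · 3.6 = 24.7×10×2.8 + 159×5.5 = 1566.1 N·m.
So T = 1566.1 / (0.9063 × 3.6) = 480 N.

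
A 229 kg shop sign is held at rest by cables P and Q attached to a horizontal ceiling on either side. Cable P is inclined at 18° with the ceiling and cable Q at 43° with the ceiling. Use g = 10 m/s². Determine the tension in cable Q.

T_Q ≈ 2490 N

Weight W = 229 × 10 = 2290 N acts straight down.
Horizontal: T_P cos 18° = T_Q cos 43°  →  T_P = 0.769 T_Q.
Vertical: T_P sin 18° + T_Q sin 43° = 2290.
Substituting the horizontal relation into the vertical equation gives 0.9196 T_Q = 2290, so T_Q = 2490 N.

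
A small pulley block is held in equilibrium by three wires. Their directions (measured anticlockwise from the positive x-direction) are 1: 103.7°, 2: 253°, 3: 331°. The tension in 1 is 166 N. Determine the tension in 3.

T_3 ≈ 86.6 N

Resolve: ΣF_x = 166 cos 103.7° + T_2 cos 253° + T_3 cos 331° = 0.
        ΣF_y = 166 sin 103.7° + T_2 sin 253° + T_3 sin 331° = 0.
The known terms sum to (-39.32, 161.3) N, so -0.2924 T_2 + 0.8746 T_3 = 39.32 and -0.9563 T_2 − 0.4848 T_3 = -161.3.
Solving simultaneously: T_2 = 124.7 N, T_3 = 86.64 N.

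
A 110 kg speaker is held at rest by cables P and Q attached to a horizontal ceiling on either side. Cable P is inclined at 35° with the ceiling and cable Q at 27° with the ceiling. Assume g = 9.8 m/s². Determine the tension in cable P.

T_P ≈ 1090 N

Weight W = 110 × 9.8 = 1078 N acts straight down.
Horizontal: T_P cos 35° = T_Q cos 27°  →  T_Q = 0.9194 T_P.
Vertical: T_P sin 35° + T_Q sin 27° = 1078.
Substituting the horizontal relation into the vertical equation gives 0.991 T_P = 1078, so T_P = 1088 N.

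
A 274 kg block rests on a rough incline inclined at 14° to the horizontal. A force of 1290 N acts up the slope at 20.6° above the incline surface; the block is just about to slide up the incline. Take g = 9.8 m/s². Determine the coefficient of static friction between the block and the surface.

μ ≈ 0.259

On the verge of sliding up the incline, friction is at its maximum μN and acts down the slope.
Perpendicular to incline: N = W cos 14° − P sin 20.6° = 2605 − 453.9 = 2152 N.
Along incline: P cos 20.6° − μN = W sin 14° → μ = −(W sin 14° − P cos 20.6°) / N = 0.2593.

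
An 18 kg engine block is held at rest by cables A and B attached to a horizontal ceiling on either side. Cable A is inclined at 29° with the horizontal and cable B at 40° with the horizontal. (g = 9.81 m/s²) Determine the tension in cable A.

Weight W = 18 × 9.81 = 176.6 N acts straight down.
Horizontal: T_A cos 29° = T_B cos 40°  →  T_B = 1.142 T_A.
Vertical: T_A sin 29° + T_B sin 40° = 176.6.
Substituting the horizontal relation into the vertical equation gives 1.219 T_A = 176.6, so T_A = 144.9 N.

T_A ≈ 145 N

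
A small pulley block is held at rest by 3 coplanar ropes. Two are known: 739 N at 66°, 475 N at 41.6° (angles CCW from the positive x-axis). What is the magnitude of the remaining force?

Sum the known components: ΣF_x = 655.8 N, ΣF_y = 990.5 N.
For equilibrium the remaining force must supply (−ΣF_x, −ΣF_y) = (-655.8, -990.5) N.
Magnitude = √((-655.8)² + (-990.5)²) = 1188 N; direction = atan2(-990.5, -655.8) = 236.5°.

F ≈ 1190 N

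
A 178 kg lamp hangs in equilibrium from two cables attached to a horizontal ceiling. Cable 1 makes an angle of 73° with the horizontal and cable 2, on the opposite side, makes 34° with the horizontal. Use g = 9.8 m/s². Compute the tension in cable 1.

T_1 ≈ 1510 N

Weight W = 178 × 9.8 = 1744 N acts straight down.
Horizontal: T_1 cos 73° = T_2 cos 34°  →  T_2 = 0.3527 T_1.
Vertical: T_1 sin 73° + T_2 sin 34° = 1744.
Substituting the horizontal relation into the vertical equation gives 1.154 T_1 = 1744, so T_1 = 1512 N.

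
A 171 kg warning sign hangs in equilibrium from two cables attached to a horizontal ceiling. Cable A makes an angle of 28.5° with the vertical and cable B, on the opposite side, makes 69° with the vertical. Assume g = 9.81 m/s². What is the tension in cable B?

T_B ≈ 807 N

Angles from the horizontal: cable A is 90° − 28.5° = 61.5°, cable B is 90° − 69° = 21°.
Weight W = 171 × 9.81 = 1678 N acts straight down.
Horizontal: T_A cos 61.5° = T_B cos 21°  →  T_A = 1.957 T_B.
Vertical: T_A sin 61.5° + T_B sin 21° = 1678.
Substituting the horizontal relation into the vertical equation gives 2.078 T_B = 1678, so T_B = 807.3 N.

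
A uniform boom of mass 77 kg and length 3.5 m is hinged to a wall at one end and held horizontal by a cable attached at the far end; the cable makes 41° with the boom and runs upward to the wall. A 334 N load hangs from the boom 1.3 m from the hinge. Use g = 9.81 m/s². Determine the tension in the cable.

T ≈ 765 N

Take torques about the hinge: T sin 41° · 3.5 = 77×9.81×1.75 + 334×1.3 = 1756.1 N·m.
So T = 1756.1 / (0.6561 × 3.5) = 764.78 N.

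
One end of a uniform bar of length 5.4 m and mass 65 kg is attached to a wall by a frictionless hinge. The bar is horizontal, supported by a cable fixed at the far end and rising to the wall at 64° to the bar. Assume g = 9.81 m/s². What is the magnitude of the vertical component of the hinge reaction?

|H_y| ≈ 319 N

Take torques about the hinge: T sin 64° · 5.4 = 65×9.81×2.7 = 1721.7 N·m.
So T = 1721.7 / (0.8988 × 5.4) = 354.73 N.
ΣF_y = 0: H_y = (65×9.81) − T sin 64° = 637.65 − 318.82 = 318.83 N.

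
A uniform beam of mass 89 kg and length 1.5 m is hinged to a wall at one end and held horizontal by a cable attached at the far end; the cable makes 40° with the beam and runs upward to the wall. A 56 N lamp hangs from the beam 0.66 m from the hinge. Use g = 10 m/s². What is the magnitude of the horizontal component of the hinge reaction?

H_x ≈ 560 N

Take torques about the hinge: T sin 40° · 1.5 = 89×10×0.75 + 56×0.66 = 704.46 N·m.
So T = 704.46 / (0.6428 × 1.5) = 730.63 N.
ΣF_x = 0: H_x = T cos 40° = 559.7 N.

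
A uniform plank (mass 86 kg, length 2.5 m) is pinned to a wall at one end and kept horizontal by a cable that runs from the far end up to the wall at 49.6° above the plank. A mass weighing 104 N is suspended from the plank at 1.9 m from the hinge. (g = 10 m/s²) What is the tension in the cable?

T ≈ 668 N

Take torques about the hinge: T sin 49.6° · 2.5 = 86×10×1.25 + 104×1.9 = 1272.6 N·m.
So T = 1272.6 / (0.7615 × 2.5) = 668.44 N.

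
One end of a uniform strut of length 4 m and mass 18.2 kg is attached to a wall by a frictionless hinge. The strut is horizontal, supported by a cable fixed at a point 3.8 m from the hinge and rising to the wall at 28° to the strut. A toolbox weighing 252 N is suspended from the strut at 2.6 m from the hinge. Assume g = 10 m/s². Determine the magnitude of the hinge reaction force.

Take torques about the hinge: T sin 28° · 3.8 = 18.2×10×2 + 252×2.6 = 1019.2 N·m.
So T = 1019.2 / (0.4695 × 3.8) = 571.3 N.
ΣF_x = 0: H_x = T cos 28° = 504.43 N.
ΣF_y = 0: H_y = (18.2×10 + 252) − T sin 28° = 434 − 268.21 = 165.79 N.
|H| = √(H_x² + H_y²) = √((504.43)² + (165.79)²) = 530.98 N.

|H| ≈ 531 N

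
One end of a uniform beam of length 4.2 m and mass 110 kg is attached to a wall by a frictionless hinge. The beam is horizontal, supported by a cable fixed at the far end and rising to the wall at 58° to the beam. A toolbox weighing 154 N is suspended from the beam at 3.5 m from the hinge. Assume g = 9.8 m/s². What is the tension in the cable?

Take torques about the hinge: T sin 58° · 4.2 = 110×9.8×2.1 + 154×3.5 = 2802.8 N·m.
So T = 2802.8 / (0.8480 × 4.2) = 786.91 N.

T ≈ 787 N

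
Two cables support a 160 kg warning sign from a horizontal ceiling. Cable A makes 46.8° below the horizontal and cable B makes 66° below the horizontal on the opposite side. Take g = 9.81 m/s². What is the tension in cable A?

Weight W = 160 × 9.81 = 1570 N acts straight down.
Horizontal: T_A cos 46.8° = T_B cos 66°  →  T_B = 1.683 T_A.
Vertical: T_A sin 46.8° + T_B sin 66° = 1570.
Substituting the horizontal relation into the vertical equation gives 2.266 T_A = 1570, so T_A = 692.5 N.

T_A ≈ 693 N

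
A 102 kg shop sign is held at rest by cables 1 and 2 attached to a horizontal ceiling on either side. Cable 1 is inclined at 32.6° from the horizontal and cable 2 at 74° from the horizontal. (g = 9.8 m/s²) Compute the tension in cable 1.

Weight W = 102 × 9.8 = 999.6 N acts straight down.
Horizontal: T_1 cos 32.6° = T_2 cos 74°  →  T_2 = 3.056 T_1.
Vertical: T_1 sin 32.6° + T_2 sin 74° = 999.6.
Substituting the horizontal relation into the vertical equation gives 3.477 T_1 = 999.6, so T_1 = 287.5 N.

T_1 ≈ 288 N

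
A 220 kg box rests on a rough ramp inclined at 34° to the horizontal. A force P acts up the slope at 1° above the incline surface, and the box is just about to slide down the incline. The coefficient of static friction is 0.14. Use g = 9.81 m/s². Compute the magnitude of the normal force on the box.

N ≈ 1770 N

On the verge of sliding down the incline, friction equals μN and acts up the slope.
Perpendicular: N + P sin 1° = W cos 34° = 1789 N.
Along incline: P cos 1° + μN = W sin 34° with W sin 34° = 1207 N.
Solving the pair for P and N: P = 958.8 N, N = 1772 N (and f = μN = 248.1 N).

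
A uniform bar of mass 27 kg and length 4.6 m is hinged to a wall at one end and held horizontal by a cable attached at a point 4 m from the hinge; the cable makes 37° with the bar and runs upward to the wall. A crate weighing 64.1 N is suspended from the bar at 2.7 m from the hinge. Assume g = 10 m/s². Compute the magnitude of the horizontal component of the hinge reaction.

H_x ≈ 263 N

Take torques about the hinge: T sin 37° · 4 = 27×10×2.3 + 64.1×2.7 = 794.07 N·m.
So T = 794.07 / (0.6018 × 4) = 329.86 N.
ΣF_x = 0: H_x = T cos 37° = 263.44 N.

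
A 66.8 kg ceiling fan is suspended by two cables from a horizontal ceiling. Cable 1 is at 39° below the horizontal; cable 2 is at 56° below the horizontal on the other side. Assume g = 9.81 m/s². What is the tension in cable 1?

Weight W = 66.8 × 9.81 = 655.3 N acts straight down.
Horizontal: T_1 cos 39° = T_2 cos 56°  →  T_2 = 1.39 T_1.
Vertical: T_1 sin 39° + T_2 sin 56° = 655.3.
Substituting the horizontal relation into the vertical equation gives 1.781 T_1 = 655.3, so T_1 = 367.8 N.

T_1 ≈ 368 N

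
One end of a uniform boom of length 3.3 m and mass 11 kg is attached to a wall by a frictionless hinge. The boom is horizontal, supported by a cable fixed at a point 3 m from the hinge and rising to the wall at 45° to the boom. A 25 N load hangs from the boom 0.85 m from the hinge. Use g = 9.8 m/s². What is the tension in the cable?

Take torques about the hinge: T sin 45° · 3 = 11×9.8×1.65 + 25×0.85 = 199.12 N·m.
So T = 199.12 / (0.7071 × 3) = 93.866 N.

T ≈ 93.9 N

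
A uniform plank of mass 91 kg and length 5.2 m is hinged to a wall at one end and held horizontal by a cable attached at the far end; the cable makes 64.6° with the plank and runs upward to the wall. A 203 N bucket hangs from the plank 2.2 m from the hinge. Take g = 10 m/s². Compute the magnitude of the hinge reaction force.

Take torques about the hinge: T sin 64.6° · 5.2 = 91×10×2.6 + 203×2.2 = 2812.6 N·m.
So T = 2812.6 / (0.9033 × 5.2) = 598.76 N.
ΣF_x = 0: H_x = T cos 64.6° = 256.83 N.
ΣF_y = 0: H_y = (91×10 + 203) − T sin 64.6° = 1113 − 540.88 = 572.12 N.
|H| = √(H_x² + H_y²) = √((256.83)² + (572.12)²) = 627.12 N.

|H| ≈ 627 N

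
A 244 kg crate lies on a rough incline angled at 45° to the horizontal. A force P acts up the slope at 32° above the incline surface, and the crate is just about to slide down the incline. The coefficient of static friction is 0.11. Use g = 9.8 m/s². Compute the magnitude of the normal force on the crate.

On the verge of sliding down the incline, friction equals μN and acts up the slope.
Perpendicular: N + P sin 32° = W cos 45° = 1691 N.
Along incline: P cos 32° + μN = W sin 45° with W sin 45° = 1691 N.
Solving the pair for P and N: P = 1905 N, N = 681.1 N (and f = μN = 74.92 N).

N ≈ 681 N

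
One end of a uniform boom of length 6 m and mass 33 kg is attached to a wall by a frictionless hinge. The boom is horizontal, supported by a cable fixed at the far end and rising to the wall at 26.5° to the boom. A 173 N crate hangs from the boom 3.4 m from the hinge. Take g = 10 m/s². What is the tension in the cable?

Take torques about the hinge: T sin 26.5° · 6 = 33×10×3 + 173×3.4 = 1578.2 N·m.
So T = 1578.2 / (0.4462 × 6) = 589.5 N.

T ≈ 589 N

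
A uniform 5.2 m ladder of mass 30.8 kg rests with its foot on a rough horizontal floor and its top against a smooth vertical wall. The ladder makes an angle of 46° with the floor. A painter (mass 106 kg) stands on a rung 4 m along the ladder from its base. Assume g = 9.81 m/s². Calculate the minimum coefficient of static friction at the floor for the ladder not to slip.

μ_min ≈ 0.684

ΣF_y = 0: N_floor = 30.8×9.81 + 106×9.81 = 1342 N.
Torques about the foot: N_wall · 5.2 sin 46° = 30.8×9.81×2.6 cos 46° + 106×9.81×4 cos 46° → N_wall = 918.34 N.
ΣF_x = 0: f_floor = N_wall = 918.34 N.
μ_min = f_floor / N_floor = 918.34 / 1342 = 0.6843.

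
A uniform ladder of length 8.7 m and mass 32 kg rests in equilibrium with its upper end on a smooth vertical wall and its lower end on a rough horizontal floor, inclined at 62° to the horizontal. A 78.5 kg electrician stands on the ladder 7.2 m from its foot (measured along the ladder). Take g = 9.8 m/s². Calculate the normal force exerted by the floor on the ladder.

N_floor ≈ 1080 N

ΣF_y = 0: N_floor = 32×9.8 + 78.5×9.8 = 1082.9 N.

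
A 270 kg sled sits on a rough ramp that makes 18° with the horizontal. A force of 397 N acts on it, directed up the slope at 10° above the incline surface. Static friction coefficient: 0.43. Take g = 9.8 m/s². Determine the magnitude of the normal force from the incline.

Axes along / perpendicular to the incline. W sin 18° = 817.7 N down-slope; W cos 18° = 2516 N into the surface.
Perpendicular: N = W cos 18° − P sin 10° = 2516 − 68.94 = 2448 N.
Along incline: P cos 10° + f = W sin 18° (friction acts up-slope) → f = 817.7 − 391 = 426.7 N.
|f| = 426.7 N ≤ μN = 1052 N, so the sled is indeed static.

N ≈ 2450 N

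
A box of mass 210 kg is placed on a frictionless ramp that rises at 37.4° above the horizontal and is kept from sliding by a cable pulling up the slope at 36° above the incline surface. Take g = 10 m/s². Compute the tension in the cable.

T ≈ 1580 N

Take axes along and perpendicular to the incline. Weight components: W sin 37.4° = 1275 N down-slope, W cos 37.4° = 1668 N into the surface.
Along incline: T cos 36° = W sin 37.4° → T = 1577 N.
Perpendicular: N = W cos 37.4° − T sin 36° = 741.6 N.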